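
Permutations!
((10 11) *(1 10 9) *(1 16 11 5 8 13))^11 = ((1 10 5 8 13)(9 16 11))^11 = (1 10 5 8 13)(9 11 16)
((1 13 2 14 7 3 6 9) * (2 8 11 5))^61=((1 13 8 11 5 2 14 7 3 6 9))^61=(1 14 13 7 8 3 11 6 5 9 2)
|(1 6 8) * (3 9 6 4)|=6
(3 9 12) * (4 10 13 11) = [0, 1, 2, 9, 10, 5, 6, 7, 8, 12, 13, 4, 3, 11] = (3 9 12)(4 10 13 11)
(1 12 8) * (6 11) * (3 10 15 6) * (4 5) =(1 12 8)(3 10 15 6 11)(4 5) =[0, 12, 2, 10, 5, 4, 11, 7, 1, 9, 15, 3, 8, 13, 14, 6]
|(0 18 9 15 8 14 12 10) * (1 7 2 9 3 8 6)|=42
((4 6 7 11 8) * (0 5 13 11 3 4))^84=(0 8 11 13 5)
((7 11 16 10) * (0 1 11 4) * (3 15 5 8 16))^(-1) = ((0 1 11 3 15 5 8 16 10 7 4))^(-1) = (0 4 7 10 16 8 5 15 3 11 1)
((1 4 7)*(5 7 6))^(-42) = ((1 4 6 5 7))^(-42) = (1 5 4 7 6)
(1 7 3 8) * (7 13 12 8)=(1 13 12 8)(3 7)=[0, 13, 2, 7, 4, 5, 6, 3, 1, 9, 10, 11, 8, 12]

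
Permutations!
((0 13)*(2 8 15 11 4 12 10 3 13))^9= (0 13 3 10 12 4 11 15 8 2)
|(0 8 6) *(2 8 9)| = |(0 9 2 8 6)| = 5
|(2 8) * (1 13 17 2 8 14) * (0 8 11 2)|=8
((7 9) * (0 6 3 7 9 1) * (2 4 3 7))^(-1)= (9)(0 1 7 6)(2 3 4)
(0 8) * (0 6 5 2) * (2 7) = [8, 1, 0, 3, 4, 7, 5, 2, 6] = (0 8 6 5 7 2)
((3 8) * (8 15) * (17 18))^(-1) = ((3 15 8)(17 18))^(-1) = (3 8 15)(17 18)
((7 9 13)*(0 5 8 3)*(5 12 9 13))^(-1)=((0 12 9 5 8 3)(7 13))^(-1)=(0 3 8 5 9 12)(7 13)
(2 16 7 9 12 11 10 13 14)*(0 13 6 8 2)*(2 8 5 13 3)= (0 3 2 16 7 9 12 11 10 6 5 13 14)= [3, 1, 16, 2, 4, 13, 5, 9, 8, 12, 6, 10, 11, 14, 0, 15, 7]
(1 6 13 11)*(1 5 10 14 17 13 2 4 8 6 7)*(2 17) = (1 7)(2 4 8 6 17 13 11 5 10 14) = [0, 7, 4, 3, 8, 10, 17, 1, 6, 9, 14, 5, 12, 11, 2, 15, 16, 13]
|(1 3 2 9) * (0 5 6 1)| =7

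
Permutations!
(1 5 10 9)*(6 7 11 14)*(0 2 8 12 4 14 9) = [2, 5, 8, 3, 14, 10, 7, 11, 12, 1, 0, 9, 4, 13, 6] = (0 2 8 12 4 14 6 7 11 9 1 5 10)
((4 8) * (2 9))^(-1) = ((2 9)(4 8))^(-1) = (2 9)(4 8)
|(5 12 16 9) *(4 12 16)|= |(4 12)(5 16 9)|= 6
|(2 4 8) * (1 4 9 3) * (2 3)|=|(1 4 8 3)(2 9)|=4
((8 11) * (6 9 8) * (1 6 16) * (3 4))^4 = ((1 6 9 8 11 16)(3 4))^4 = (1 11 9)(6 16 8)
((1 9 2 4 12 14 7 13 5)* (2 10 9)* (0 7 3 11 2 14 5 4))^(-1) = ((0 7 13 4 12 5 1 14 3 11 2)(9 10))^(-1) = (0 2 11 3 14 1 5 12 4 13 7)(9 10)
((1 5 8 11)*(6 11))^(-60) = (11)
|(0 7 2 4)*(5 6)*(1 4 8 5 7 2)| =8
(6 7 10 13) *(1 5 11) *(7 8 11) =(1 5 7 10 13 6 8 11) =[0, 5, 2, 3, 4, 7, 8, 10, 11, 9, 13, 1, 12, 6]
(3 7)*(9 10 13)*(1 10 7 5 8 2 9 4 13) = [0, 10, 9, 5, 13, 8, 6, 3, 2, 7, 1, 11, 12, 4] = (1 10)(2 9 7 3 5 8)(4 13)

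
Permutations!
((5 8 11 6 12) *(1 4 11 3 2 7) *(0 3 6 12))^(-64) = ((0 3 2 7 1 4 11 12 5 8 6))^(-64) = (0 2 1 11 5 6 3 7 4 12 8)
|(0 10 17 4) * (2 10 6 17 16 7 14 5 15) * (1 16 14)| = 60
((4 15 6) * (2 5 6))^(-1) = (2 15 4 6 5)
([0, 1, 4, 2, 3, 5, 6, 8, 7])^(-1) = (2 3 4)(7 8)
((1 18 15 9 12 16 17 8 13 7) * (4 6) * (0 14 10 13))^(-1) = (0 8 17 16 12 9 15 18 1 7 13 10 14)(4 6)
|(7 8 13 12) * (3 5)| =|(3 5)(7 8 13 12)| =4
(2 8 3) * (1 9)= [0, 9, 8, 2, 4, 5, 6, 7, 3, 1]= (1 9)(2 8 3)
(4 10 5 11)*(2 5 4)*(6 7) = (2 5 11)(4 10)(6 7) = [0, 1, 5, 3, 10, 11, 7, 6, 8, 9, 4, 2]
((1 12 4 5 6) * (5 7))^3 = (1 7)(4 6)(5 12)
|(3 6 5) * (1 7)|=6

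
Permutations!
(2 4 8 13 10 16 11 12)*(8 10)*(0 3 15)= (0 3 15)(2 4 10 16 11 12)(8 13)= [3, 1, 4, 15, 10, 5, 6, 7, 13, 9, 16, 12, 2, 8, 14, 0, 11]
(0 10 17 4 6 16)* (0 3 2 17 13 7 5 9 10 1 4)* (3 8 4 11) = (0 1 11 3 2 17)(4 6 16 8)(5 9 10 13 7) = [1, 11, 17, 2, 6, 9, 16, 5, 4, 10, 13, 3, 12, 7, 14, 15, 8, 0]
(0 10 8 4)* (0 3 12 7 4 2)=(0 10 8 2)(3 12 7 4)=[10, 1, 0, 12, 3, 5, 6, 4, 2, 9, 8, 11, 7]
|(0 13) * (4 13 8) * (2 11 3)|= |(0 8 4 13)(2 11 3)|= 12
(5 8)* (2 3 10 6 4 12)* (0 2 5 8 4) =(0 2 3 10 6)(4 12 5) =[2, 1, 3, 10, 12, 4, 0, 7, 8, 9, 6, 11, 5]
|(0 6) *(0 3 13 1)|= 5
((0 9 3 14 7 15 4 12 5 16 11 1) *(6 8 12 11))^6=(0 4 14)(1 15 3)(5 16 6 8 12)(7 9 11)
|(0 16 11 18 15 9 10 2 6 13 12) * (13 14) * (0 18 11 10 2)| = 24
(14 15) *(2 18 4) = (2 18 4)(14 15) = [0, 1, 18, 3, 2, 5, 6, 7, 8, 9, 10, 11, 12, 13, 15, 14, 16, 17, 4]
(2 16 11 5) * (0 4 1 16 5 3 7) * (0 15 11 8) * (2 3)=(0 4 1 16 8)(2 5 3 7 15 11)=[4, 16, 5, 7, 1, 3, 6, 15, 0, 9, 10, 2, 12, 13, 14, 11, 8]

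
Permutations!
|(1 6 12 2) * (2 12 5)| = 4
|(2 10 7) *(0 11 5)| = 3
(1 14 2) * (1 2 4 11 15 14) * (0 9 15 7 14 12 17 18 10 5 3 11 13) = (0 9 15 12 17 18 10 5 3 11 7 14 4 13) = [9, 1, 2, 11, 13, 3, 6, 14, 8, 15, 5, 7, 17, 0, 4, 12, 16, 18, 10]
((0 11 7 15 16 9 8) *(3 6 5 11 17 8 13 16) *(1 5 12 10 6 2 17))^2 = (0 5 7 3 17)(1 11 15 2 8)(6 10 12)(9 16 13)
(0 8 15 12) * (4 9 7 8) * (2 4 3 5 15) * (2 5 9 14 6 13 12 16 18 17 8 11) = (0 3 9 7 11 2 4 14 6 13 12)(5 15 16 18 17 8) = [3, 1, 4, 9, 14, 15, 13, 11, 5, 7, 10, 2, 0, 12, 6, 16, 18, 8, 17]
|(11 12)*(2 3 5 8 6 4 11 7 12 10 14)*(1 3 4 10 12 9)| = 13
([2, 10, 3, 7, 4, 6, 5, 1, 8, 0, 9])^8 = (0 2 3 7 1 10 9)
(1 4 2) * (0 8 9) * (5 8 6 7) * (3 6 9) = (0 9)(1 4 2)(3 6 7 5 8) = [9, 4, 1, 6, 2, 8, 7, 5, 3, 0]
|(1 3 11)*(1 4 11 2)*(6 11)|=3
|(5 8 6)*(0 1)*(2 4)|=|(0 1)(2 4)(5 8 6)|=6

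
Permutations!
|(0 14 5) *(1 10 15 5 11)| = 7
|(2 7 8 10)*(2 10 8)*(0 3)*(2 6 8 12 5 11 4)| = |(0 3)(2 7 6 8 12 5 11 4)| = 8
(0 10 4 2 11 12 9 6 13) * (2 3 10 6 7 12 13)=(0 6 2 11 13)(3 10 4)(7 12 9)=[6, 1, 11, 10, 3, 5, 2, 12, 8, 7, 4, 13, 9, 0]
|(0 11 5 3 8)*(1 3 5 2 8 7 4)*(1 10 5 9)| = |(0 11 2 8)(1 3 7 4 10 5 9)| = 28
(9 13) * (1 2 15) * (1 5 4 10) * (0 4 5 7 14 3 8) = (0 4 10 1 2 15 7 14 3 8)(9 13) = [4, 2, 15, 8, 10, 5, 6, 14, 0, 13, 1, 11, 12, 9, 3, 7]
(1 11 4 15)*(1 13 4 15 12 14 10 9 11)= (4 12 14 10 9 11 15 13)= [0, 1, 2, 3, 12, 5, 6, 7, 8, 11, 9, 15, 14, 4, 10, 13]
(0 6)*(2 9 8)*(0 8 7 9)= (0 6 8 2)(7 9)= [6, 1, 0, 3, 4, 5, 8, 9, 2, 7]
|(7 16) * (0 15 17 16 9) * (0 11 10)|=|(0 15 17 16 7 9 11 10)|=8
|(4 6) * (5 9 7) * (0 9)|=4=|(0 9 7 5)(4 6)|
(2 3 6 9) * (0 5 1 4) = (0 5 1 4)(2 3 6 9) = [5, 4, 3, 6, 0, 1, 9, 7, 8, 2]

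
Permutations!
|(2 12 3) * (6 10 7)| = 3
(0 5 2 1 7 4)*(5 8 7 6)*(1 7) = (0 8 1 6 5 2 7 4) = [8, 6, 7, 3, 0, 2, 5, 4, 1]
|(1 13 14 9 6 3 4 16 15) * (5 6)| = |(1 13 14 9 5 6 3 4 16 15)| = 10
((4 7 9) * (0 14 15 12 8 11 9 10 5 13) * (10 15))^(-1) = (0 13 5 10 14)(4 9 11 8 12 15 7)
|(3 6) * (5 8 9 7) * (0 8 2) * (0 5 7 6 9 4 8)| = 6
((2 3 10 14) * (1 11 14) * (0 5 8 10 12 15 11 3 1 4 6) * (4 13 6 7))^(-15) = (0 10)(1 2 14 11 15 12 3)(4 7)(5 13)(6 8)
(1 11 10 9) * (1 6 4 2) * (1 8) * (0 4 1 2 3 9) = (0 4 3 9 6 1 11 10)(2 8) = [4, 11, 8, 9, 3, 5, 1, 7, 2, 6, 0, 10]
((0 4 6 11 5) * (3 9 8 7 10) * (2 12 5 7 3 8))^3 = ((0 4 6 11 7 10 8 3 9 2 12 5))^3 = (0 11 8 2)(3 12 4 7)(5 6 10 9)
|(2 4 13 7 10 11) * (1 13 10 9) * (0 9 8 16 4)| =|(0 9 1 13 7 8 16 4 10 11 2)| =11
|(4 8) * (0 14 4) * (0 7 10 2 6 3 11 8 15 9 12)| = |(0 14 4 15 9 12)(2 6 3 11 8 7 10)| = 42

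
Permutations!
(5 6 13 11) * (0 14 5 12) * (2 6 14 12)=[12, 1, 6, 3, 4, 14, 13, 7, 8, 9, 10, 2, 0, 11, 5]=(0 12)(2 6 13 11)(5 14)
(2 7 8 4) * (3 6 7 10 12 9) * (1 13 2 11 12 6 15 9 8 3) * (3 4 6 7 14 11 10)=(1 13 2 3 15 9)(4 10 7)(6 14 11 12 8)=[0, 13, 3, 15, 10, 5, 14, 4, 6, 1, 7, 12, 8, 2, 11, 9]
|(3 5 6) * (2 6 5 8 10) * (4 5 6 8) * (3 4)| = 3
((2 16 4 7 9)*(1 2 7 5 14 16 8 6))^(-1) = ((1 2 8 6)(4 5 14 16)(7 9))^(-1) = (1 6 8 2)(4 16 14 5)(7 9)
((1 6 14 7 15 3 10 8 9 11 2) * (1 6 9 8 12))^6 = ((1 9 11 2 6 14 7 15 3 10 12))^6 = (1 7 9 15 11 3 2 10 6 12 14)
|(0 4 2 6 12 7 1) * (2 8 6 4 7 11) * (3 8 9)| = 24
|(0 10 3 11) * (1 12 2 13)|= |(0 10 3 11)(1 12 2 13)|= 4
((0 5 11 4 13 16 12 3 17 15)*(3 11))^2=((0 5 3 17 15)(4 13 16 12 11))^2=(0 3 15 5 17)(4 16 11 13 12)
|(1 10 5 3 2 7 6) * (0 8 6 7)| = 8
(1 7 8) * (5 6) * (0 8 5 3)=(0 8 1 7 5 6 3)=[8, 7, 2, 0, 4, 6, 3, 5, 1]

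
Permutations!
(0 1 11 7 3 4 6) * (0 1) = (1 11 7 3 4 6) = [0, 11, 2, 4, 6, 5, 1, 3, 8, 9, 10, 7]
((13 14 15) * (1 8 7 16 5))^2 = (1 7 5 8 16)(13 15 14)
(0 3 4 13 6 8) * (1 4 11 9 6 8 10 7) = [3, 4, 2, 11, 13, 5, 10, 1, 0, 6, 7, 9, 12, 8] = (0 3 11 9 6 10 7 1 4 13 8)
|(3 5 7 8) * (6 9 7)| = |(3 5 6 9 7 8)| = 6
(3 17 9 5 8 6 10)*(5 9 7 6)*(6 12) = (3 17 7 12 6 10)(5 8) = [0, 1, 2, 17, 4, 8, 10, 12, 5, 9, 3, 11, 6, 13, 14, 15, 16, 7]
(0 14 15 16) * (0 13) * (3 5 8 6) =(0 14 15 16 13)(3 5 8 6) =[14, 1, 2, 5, 4, 8, 3, 7, 6, 9, 10, 11, 12, 0, 15, 16, 13]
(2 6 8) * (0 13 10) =(0 13 10)(2 6 8) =[13, 1, 6, 3, 4, 5, 8, 7, 2, 9, 0, 11, 12, 10]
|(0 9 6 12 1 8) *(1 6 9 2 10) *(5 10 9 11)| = |(0 2 9 11 5 10 1 8)(6 12)| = 8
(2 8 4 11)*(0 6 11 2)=(0 6 11)(2 8 4)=[6, 1, 8, 3, 2, 5, 11, 7, 4, 9, 10, 0]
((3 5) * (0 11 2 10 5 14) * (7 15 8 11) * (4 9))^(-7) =(0 8 10 14 15 2 3 7 11 5)(4 9)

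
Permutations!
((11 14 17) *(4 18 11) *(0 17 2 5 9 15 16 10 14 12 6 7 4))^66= (18)(2 15 14 9 10 5 16)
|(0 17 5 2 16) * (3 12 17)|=|(0 3 12 17 5 2 16)|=7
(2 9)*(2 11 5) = (2 9 11 5) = [0, 1, 9, 3, 4, 2, 6, 7, 8, 11, 10, 5]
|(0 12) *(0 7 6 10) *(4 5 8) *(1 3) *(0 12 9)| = |(0 9)(1 3)(4 5 8)(6 10 12 7)| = 12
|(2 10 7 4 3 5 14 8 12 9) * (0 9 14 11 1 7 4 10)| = 21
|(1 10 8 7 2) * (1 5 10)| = |(2 5 10 8 7)| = 5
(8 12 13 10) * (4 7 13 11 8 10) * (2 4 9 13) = (2 4 7)(8 12 11)(9 13) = [0, 1, 4, 3, 7, 5, 6, 2, 12, 13, 10, 8, 11, 9]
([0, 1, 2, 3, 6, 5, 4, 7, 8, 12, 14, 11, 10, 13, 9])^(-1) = [0, 1, 2, 3, 6, 5, 4, 7, 8, 14, 12, 11, 9, 13, 10]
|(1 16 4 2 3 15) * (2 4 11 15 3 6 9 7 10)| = |(1 16 11 15)(2 6 9 7 10)| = 20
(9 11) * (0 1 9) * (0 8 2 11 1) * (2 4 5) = (1 9)(2 11 8 4 5) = [0, 9, 11, 3, 5, 2, 6, 7, 4, 1, 10, 8]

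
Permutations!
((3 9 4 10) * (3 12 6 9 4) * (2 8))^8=(3 10 6)(4 12 9)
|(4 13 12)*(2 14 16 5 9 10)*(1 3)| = |(1 3)(2 14 16 5 9 10)(4 13 12)| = 6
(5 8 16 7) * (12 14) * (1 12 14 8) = [0, 12, 2, 3, 4, 1, 6, 5, 16, 9, 10, 11, 8, 13, 14, 15, 7] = (1 12 8 16 7 5)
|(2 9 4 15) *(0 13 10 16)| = |(0 13 10 16)(2 9 4 15)| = 4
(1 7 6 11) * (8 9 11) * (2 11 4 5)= (1 7 6 8 9 4 5 2 11)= [0, 7, 11, 3, 5, 2, 8, 6, 9, 4, 10, 1]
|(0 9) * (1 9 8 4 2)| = 6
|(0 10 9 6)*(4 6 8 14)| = 7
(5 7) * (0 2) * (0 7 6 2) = (2 7 5 6) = [0, 1, 7, 3, 4, 6, 2, 5]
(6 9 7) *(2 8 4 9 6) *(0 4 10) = (0 4 9 7 2 8 10) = [4, 1, 8, 3, 9, 5, 6, 2, 10, 7, 0]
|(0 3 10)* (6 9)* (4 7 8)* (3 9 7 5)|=|(0 9 6 7 8 4 5 3 10)|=9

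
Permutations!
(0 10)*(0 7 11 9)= (0 10 7 11 9)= [10, 1, 2, 3, 4, 5, 6, 11, 8, 0, 7, 9]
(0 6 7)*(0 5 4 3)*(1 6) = [1, 6, 2, 0, 3, 4, 7, 5] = (0 1 6 7 5 4 3)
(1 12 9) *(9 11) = (1 12 11 9) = [0, 12, 2, 3, 4, 5, 6, 7, 8, 1, 10, 9, 11]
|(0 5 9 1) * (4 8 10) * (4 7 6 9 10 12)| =21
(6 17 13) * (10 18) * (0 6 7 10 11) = (0 6 17 13 7 10 18 11) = [6, 1, 2, 3, 4, 5, 17, 10, 8, 9, 18, 0, 12, 7, 14, 15, 16, 13, 11]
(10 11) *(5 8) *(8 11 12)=(5 11 10 12 8)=[0, 1, 2, 3, 4, 11, 6, 7, 5, 9, 12, 10, 8]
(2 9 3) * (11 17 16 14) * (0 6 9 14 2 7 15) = [6, 1, 14, 7, 4, 5, 9, 15, 8, 3, 10, 17, 12, 13, 11, 0, 2, 16] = (0 6 9 3 7 15)(2 14 11 17 16)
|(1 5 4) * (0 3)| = 6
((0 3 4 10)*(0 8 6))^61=((0 3 4 10 8 6))^61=(0 3 4 10 8 6)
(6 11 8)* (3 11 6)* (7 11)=(3 7 11 8)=[0, 1, 2, 7, 4, 5, 6, 11, 3, 9, 10, 8]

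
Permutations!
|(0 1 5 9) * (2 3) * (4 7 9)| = 6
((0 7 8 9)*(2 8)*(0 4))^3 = ((0 7 2 8 9 4))^3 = (0 8)(2 4)(7 9)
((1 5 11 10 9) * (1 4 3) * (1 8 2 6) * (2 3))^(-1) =(1 6 2 4 9 10 11 5)(3 8)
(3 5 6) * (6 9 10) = (3 5 9 10 6) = [0, 1, 2, 5, 4, 9, 3, 7, 8, 10, 6]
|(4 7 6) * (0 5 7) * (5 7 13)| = |(0 7 6 4)(5 13)| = 4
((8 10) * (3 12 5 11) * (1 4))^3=(1 4)(3 11 5 12)(8 10)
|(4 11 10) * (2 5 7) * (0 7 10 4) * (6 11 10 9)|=9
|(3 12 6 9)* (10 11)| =4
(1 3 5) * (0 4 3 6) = (0 4 3 5 1 6) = [4, 6, 2, 5, 3, 1, 0]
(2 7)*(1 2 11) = (1 2 7 11) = [0, 2, 7, 3, 4, 5, 6, 11, 8, 9, 10, 1]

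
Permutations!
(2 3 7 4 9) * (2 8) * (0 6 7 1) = (0 6 7 4 9 8 2 3 1) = [6, 0, 3, 1, 9, 5, 7, 4, 2, 8]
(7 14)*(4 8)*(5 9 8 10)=(4 10 5 9 8)(7 14)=[0, 1, 2, 3, 10, 9, 6, 14, 4, 8, 5, 11, 12, 13, 7]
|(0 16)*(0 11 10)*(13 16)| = |(0 13 16 11 10)| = 5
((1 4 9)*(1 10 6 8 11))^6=((1 4 9 10 6 8 11))^6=(1 11 8 6 10 9 4)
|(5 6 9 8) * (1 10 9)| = 6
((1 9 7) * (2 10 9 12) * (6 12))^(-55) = ((1 6 12 2 10 9 7))^(-55) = (1 6 12 2 10 9 7)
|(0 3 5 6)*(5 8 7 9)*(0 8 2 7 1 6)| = 6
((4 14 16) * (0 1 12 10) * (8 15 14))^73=((0 1 12 10)(4 8 15 14 16))^73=(0 1 12 10)(4 14 8 16 15)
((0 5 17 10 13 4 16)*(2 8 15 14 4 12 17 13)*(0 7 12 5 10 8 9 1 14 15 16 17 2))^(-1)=((0 10)(1 14 4 17 8 16 7 12 2 9)(5 13))^(-1)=(0 10)(1 9 2 12 7 16 8 17 4 14)(5 13)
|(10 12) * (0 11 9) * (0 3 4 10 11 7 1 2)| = 12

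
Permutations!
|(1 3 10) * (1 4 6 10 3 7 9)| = 3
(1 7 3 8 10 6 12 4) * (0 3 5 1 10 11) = (0 3 8 11)(1 7 5)(4 10 6 12) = [3, 7, 2, 8, 10, 1, 12, 5, 11, 9, 6, 0, 4]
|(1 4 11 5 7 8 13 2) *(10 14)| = 8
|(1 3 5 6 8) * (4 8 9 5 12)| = |(1 3 12 4 8)(5 6 9)| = 15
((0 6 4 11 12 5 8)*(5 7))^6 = (0 5 12 4)(6 8 7 11)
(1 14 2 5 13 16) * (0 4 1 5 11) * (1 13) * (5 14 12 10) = (0 4 13 16 14 2 11)(1 12 10 5) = [4, 12, 11, 3, 13, 1, 6, 7, 8, 9, 5, 0, 10, 16, 2, 15, 14]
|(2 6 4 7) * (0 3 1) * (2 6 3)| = 12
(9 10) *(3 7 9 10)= [0, 1, 2, 7, 4, 5, 6, 9, 8, 3, 10]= (10)(3 7 9)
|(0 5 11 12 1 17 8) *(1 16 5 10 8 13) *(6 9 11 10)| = 9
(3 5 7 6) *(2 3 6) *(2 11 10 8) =(2 3 5 7 11 10 8) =[0, 1, 3, 5, 4, 7, 6, 11, 2, 9, 8, 10]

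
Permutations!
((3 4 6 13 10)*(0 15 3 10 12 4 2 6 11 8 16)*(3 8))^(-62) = (0 8)(2 6 13 12 4 11 3)(15 16)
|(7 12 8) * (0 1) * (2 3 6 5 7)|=|(0 1)(2 3 6 5 7 12 8)|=14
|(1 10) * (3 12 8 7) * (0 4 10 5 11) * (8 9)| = |(0 4 10 1 5 11)(3 12 9 8 7)| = 30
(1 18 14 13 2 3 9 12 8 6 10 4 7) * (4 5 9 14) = (1 18 4 7)(2 3 14 13)(5 9 12 8 6 10) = [0, 18, 3, 14, 7, 9, 10, 1, 6, 12, 5, 11, 8, 2, 13, 15, 16, 17, 4]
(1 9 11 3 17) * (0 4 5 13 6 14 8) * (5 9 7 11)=(0 4 9 5 13 6 14 8)(1 7 11 3 17)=[4, 7, 2, 17, 9, 13, 14, 11, 0, 5, 10, 3, 12, 6, 8, 15, 16, 1]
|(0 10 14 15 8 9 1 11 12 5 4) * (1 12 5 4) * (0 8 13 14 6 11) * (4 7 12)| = 6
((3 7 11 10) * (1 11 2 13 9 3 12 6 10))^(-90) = (13)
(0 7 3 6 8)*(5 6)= (0 7 3 5 6 8)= [7, 1, 2, 5, 4, 6, 8, 3, 0]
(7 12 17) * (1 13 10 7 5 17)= [0, 13, 2, 3, 4, 17, 6, 12, 8, 9, 7, 11, 1, 10, 14, 15, 16, 5]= (1 13 10 7 12)(5 17)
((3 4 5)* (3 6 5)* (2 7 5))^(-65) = (2 6 5 7)(3 4)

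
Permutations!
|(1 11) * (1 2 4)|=|(1 11 2 4)|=4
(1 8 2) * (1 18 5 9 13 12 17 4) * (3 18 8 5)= (1 5 9 13 12 17 4)(2 8)(3 18)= [0, 5, 8, 18, 1, 9, 6, 7, 2, 13, 10, 11, 17, 12, 14, 15, 16, 4, 3]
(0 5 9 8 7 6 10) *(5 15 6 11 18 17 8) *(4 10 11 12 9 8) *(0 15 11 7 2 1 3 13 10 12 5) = (0 11 18 17 4 12 9)(1 3 13 10 15 6 7 5 8 2) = [11, 3, 1, 13, 12, 8, 7, 5, 2, 0, 15, 18, 9, 10, 14, 6, 16, 4, 17]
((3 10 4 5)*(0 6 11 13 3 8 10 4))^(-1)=((0 6 11 13 3 4 5 8 10))^(-1)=(0 10 8 5 4 3 13 11 6)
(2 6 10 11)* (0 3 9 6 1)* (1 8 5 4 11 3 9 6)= [9, 0, 8, 6, 11, 4, 10, 7, 5, 1, 3, 2]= (0 9 1)(2 8 5 4 11)(3 6 10)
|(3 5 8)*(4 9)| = |(3 5 8)(4 9)| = 6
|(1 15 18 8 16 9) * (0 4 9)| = 8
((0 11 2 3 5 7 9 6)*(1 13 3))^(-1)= (0 6 9 7 5 3 13 1 2 11)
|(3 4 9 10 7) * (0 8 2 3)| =8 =|(0 8 2 3 4 9 10 7)|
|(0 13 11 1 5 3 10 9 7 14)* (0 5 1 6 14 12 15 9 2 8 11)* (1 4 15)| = |(0 13)(1 4 15 9 7 12)(2 8 11 6 14 5 3 10)| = 24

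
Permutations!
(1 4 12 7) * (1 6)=[0, 4, 2, 3, 12, 5, 1, 6, 8, 9, 10, 11, 7]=(1 4 12 7 6)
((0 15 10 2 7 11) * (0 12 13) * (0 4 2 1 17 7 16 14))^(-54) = (0 16 4 12 7 1 15 14 2 13 11 17 10)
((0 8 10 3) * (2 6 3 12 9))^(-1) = (0 3 6 2 9 12 10 8)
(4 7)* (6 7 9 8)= (4 9 8 6 7)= [0, 1, 2, 3, 9, 5, 7, 4, 6, 8]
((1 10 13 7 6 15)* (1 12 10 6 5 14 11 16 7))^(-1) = ((1 6 15 12 10 13)(5 14 11 16 7))^(-1) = (1 13 10 12 15 6)(5 7 16 11 14)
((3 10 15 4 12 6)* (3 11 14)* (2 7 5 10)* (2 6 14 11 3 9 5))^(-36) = (4 15 10 5 9 14 12)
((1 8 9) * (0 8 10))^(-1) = ((0 8 9 1 10))^(-1) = (0 10 1 9 8)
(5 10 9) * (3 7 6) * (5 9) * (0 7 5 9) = (0 7 6 3 5 10 9) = [7, 1, 2, 5, 4, 10, 3, 6, 8, 0, 9]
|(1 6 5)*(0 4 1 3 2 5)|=12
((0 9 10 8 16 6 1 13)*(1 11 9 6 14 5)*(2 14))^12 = ((0 6 11 9 10 8 16 2 14 5 1 13))^12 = (16)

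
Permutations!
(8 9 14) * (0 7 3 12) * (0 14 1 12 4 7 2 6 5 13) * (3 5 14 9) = [2, 12, 6, 4, 7, 13, 14, 5, 3, 1, 10, 11, 9, 0, 8] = (0 2 6 14 8 3 4 7 5 13)(1 12 9)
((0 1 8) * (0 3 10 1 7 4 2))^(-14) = ((0 7 4 2)(1 8 3 10))^(-14) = (0 4)(1 3)(2 7)(8 10)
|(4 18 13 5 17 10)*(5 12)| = 7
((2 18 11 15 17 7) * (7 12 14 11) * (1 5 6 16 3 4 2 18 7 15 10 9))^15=((1 5 6 16 3 4 2 7 18 15 17 12 14 11 10 9))^15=(1 9 10 11 14 12 17 15 18 7 2 4 3 16 6 5)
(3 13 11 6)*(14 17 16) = (3 13 11 6)(14 17 16) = [0, 1, 2, 13, 4, 5, 3, 7, 8, 9, 10, 6, 12, 11, 17, 15, 14, 16]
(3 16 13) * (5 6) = (3 16 13)(5 6) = [0, 1, 2, 16, 4, 6, 5, 7, 8, 9, 10, 11, 12, 3, 14, 15, 13]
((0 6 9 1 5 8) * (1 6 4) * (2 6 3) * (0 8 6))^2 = (0 1 6 3)(2 4 5 9)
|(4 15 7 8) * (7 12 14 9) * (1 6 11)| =|(1 6 11)(4 15 12 14 9 7 8)| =21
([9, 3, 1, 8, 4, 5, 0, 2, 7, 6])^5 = (0 6 9)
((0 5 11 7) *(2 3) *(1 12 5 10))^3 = ((0 10 1 12 5 11 7)(2 3))^3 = (0 12 7 1 11 10 5)(2 3)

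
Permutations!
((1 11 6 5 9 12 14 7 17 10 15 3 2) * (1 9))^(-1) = ((1 11 6 5)(2 9 12 14 7 17 10 15 3))^(-1) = (1 5 6 11)(2 3 15 10 17 7 14 12 9)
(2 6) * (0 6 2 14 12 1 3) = (0 6 14 12 1 3) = [6, 3, 2, 0, 4, 5, 14, 7, 8, 9, 10, 11, 1, 13, 12]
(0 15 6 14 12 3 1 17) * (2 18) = [15, 17, 18, 1, 4, 5, 14, 7, 8, 9, 10, 11, 3, 13, 12, 6, 16, 0, 2] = (0 15 6 14 12 3 1 17)(2 18)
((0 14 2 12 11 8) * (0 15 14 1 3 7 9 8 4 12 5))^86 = ((0 1 3 7 9 8 15 14 2 5)(4 12 11))^86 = (0 15 3 2 9)(1 14 7 5 8)(4 11 12)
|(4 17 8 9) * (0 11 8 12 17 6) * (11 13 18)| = 8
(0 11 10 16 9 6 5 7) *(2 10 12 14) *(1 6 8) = (0 11 12 14 2 10 16 9 8 1 6 5 7) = [11, 6, 10, 3, 4, 7, 5, 0, 1, 8, 16, 12, 14, 13, 2, 15, 9]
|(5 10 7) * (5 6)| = 4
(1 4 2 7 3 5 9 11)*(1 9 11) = [0, 4, 7, 5, 2, 11, 6, 3, 8, 1, 10, 9] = (1 4 2 7 3 5 11 9)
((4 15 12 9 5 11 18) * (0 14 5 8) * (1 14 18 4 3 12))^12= (18)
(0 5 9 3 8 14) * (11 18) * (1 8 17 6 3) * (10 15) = (0 5 9 1 8 14)(3 17 6)(10 15)(11 18) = [5, 8, 2, 17, 4, 9, 3, 7, 14, 1, 15, 18, 12, 13, 0, 10, 16, 6, 11]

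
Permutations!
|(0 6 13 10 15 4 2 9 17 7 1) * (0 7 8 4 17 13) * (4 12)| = |(0 6)(1 7)(2 9 13 10 15 17 8 12 4)| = 18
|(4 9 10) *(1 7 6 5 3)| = 15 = |(1 7 6 5 3)(4 9 10)|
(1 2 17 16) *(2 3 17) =(1 3 17 16) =[0, 3, 2, 17, 4, 5, 6, 7, 8, 9, 10, 11, 12, 13, 14, 15, 1, 16]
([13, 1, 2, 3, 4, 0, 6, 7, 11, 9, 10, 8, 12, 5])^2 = [5, 1, 2, 3, 4, 13, 6, 7, 8, 9, 10, 11, 12, 0]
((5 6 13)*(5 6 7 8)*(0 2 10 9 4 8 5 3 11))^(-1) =((0 2 10 9 4 8 3 11)(5 7)(6 13))^(-1) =(0 11 3 8 4 9 10 2)(5 7)(6 13)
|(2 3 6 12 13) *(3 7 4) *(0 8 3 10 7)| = 21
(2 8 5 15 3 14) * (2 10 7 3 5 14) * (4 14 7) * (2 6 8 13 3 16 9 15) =(2 13 3 6 8 7 16 9 15 5)(4 14 10) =[0, 1, 13, 6, 14, 2, 8, 16, 7, 15, 4, 11, 12, 3, 10, 5, 9]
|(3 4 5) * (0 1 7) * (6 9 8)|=|(0 1 7)(3 4 5)(6 9 8)|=3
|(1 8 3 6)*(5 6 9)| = 6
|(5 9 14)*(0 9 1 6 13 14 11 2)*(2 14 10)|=10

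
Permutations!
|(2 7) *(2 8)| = |(2 7 8)| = 3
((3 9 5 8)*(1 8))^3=(1 9 8 5 3)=((1 8 3 9 5))^3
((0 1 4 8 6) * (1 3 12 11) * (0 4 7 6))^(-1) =((0 3 12 11 1 7 6 4 8))^(-1) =(0 8 4 6 7 1 11 12 3)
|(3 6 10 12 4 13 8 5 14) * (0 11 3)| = 11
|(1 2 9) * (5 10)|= |(1 2 9)(5 10)|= 6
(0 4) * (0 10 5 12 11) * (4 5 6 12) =(0 5 4 10 6 12 11) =[5, 1, 2, 3, 10, 4, 12, 7, 8, 9, 6, 0, 11]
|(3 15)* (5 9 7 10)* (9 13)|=|(3 15)(5 13 9 7 10)|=10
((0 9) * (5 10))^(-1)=((0 9)(5 10))^(-1)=(0 9)(5 10)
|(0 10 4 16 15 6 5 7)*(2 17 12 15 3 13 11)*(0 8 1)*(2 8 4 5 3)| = 16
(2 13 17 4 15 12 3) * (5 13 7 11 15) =(2 7 11 15 12 3)(4 5 13 17) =[0, 1, 7, 2, 5, 13, 6, 11, 8, 9, 10, 15, 3, 17, 14, 12, 16, 4]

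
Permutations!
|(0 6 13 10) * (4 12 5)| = 12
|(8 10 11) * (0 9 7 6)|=|(0 9 7 6)(8 10 11)|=12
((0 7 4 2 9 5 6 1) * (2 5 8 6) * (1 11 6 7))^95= ((0 1)(2 9 8 7 4 5)(6 11))^95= (0 1)(2 5 4 7 8 9)(6 11)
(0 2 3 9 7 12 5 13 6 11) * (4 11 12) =(0 2 3 9 7 4 11)(5 13 6 12) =[2, 1, 3, 9, 11, 13, 12, 4, 8, 7, 10, 0, 5, 6]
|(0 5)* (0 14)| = |(0 5 14)| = 3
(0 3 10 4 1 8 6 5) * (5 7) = (0 3 10 4 1 8 6 7 5) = [3, 8, 2, 10, 1, 0, 7, 5, 6, 9, 4]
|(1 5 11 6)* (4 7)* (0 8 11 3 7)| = 9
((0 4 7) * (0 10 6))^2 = ((0 4 7 10 6))^2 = (0 7 6 4 10)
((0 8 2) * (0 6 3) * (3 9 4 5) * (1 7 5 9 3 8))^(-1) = ((0 1 7 5 8 2 6 3)(4 9))^(-1) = (0 3 6 2 8 5 7 1)(4 9)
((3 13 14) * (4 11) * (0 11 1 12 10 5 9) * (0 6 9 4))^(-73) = ((0 11)(1 12 10 5 4)(3 13 14)(6 9))^(-73) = (0 11)(1 10 4 12 5)(3 14 13)(6 9)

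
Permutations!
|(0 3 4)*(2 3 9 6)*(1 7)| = |(0 9 6 2 3 4)(1 7)| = 6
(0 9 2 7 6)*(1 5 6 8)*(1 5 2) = (0 9 1 2 7 8 5 6) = [9, 2, 7, 3, 4, 6, 0, 8, 5, 1]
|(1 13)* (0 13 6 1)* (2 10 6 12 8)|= 6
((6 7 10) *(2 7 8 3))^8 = (2 10 8)(3 7 6)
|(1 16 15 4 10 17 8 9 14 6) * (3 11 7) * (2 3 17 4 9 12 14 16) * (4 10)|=|(1 2 3 11 7 17 8 12 14 6)(9 16 15)|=30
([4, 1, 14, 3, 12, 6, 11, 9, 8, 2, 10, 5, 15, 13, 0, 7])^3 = (0 15 2 4 7 14 12 9)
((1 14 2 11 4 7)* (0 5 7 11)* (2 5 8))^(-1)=((0 8 2)(1 14 5 7)(4 11))^(-1)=(0 2 8)(1 7 5 14)(4 11)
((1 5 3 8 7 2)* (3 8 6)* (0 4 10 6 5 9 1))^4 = ((0 4 10 6 3 5 8 7 2)(1 9))^4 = (0 3 2 6 7 10 8 4 5)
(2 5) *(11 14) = (2 5)(11 14) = [0, 1, 5, 3, 4, 2, 6, 7, 8, 9, 10, 14, 12, 13, 11]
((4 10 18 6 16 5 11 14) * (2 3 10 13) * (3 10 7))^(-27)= (2 6 11 13 18 5 4 10 16 14)(3 7)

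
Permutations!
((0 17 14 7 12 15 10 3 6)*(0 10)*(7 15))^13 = (0 17 14 15)(3 6 10)(7 12)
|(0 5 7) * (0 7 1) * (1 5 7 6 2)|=|(0 7 6 2 1)|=5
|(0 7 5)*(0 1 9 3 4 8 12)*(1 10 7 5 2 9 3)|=11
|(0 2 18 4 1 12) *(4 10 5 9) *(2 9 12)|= 9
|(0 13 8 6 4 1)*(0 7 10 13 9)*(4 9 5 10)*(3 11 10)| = |(0 5 3 11 10 13 8 6 9)(1 7 4)| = 9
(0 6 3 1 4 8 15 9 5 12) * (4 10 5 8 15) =(0 6 3 1 10 5 12)(4 15 9 8) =[6, 10, 2, 1, 15, 12, 3, 7, 4, 8, 5, 11, 0, 13, 14, 9]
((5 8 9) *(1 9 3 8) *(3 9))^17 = (1 8 5 3 9)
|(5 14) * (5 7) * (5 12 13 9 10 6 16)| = 9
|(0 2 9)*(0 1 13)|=|(0 2 9 1 13)|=5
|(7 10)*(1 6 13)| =6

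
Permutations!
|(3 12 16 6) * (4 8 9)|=12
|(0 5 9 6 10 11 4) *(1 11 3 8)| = 10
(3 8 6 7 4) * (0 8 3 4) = (0 8 6 7) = [8, 1, 2, 3, 4, 5, 7, 0, 6]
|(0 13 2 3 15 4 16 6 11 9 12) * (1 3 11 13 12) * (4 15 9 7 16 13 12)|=9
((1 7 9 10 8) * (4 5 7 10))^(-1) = ((1 10 8)(4 5 7 9))^(-1) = (1 8 10)(4 9 7 5)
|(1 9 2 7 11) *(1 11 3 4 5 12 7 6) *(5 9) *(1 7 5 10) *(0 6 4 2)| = |(0 6 7 3 2 4 9)(1 10)(5 12)| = 14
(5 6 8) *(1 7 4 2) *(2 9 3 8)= (1 7 4 9 3 8 5 6 2)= [0, 7, 1, 8, 9, 6, 2, 4, 5, 3]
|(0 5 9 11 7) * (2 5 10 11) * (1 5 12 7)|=9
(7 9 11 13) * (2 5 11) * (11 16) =[0, 1, 5, 3, 4, 16, 6, 9, 8, 2, 10, 13, 12, 7, 14, 15, 11] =(2 5 16 11 13 7 9)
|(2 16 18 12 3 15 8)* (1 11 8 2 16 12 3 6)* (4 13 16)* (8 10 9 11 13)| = 18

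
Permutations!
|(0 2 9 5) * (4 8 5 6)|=7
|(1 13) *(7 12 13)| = 4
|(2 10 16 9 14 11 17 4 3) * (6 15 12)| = |(2 10 16 9 14 11 17 4 3)(6 15 12)| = 9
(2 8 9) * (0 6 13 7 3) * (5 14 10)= [6, 1, 8, 0, 4, 14, 13, 3, 9, 2, 5, 11, 12, 7, 10]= (0 6 13 7 3)(2 8 9)(5 14 10)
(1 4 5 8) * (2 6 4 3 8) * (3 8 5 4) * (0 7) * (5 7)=(0 5 2 6 3 7)(1 8)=[5, 8, 6, 7, 4, 2, 3, 0, 1]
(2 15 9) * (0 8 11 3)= (0 8 11 3)(2 15 9)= [8, 1, 15, 0, 4, 5, 6, 7, 11, 2, 10, 3, 12, 13, 14, 9]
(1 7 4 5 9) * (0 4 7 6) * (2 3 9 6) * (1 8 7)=[4, 2, 3, 9, 5, 6, 0, 1, 7, 8]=(0 4 5 6)(1 2 3 9 8 7)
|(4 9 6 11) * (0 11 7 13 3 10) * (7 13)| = 8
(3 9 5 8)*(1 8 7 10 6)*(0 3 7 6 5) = (0 3 9)(1 8 7 10 5 6) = [3, 8, 2, 9, 4, 6, 1, 10, 7, 0, 5]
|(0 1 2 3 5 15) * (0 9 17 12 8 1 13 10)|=9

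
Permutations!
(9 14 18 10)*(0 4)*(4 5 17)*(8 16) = (0 5 17 4)(8 16)(9 14 18 10) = [5, 1, 2, 3, 0, 17, 6, 7, 16, 14, 9, 11, 12, 13, 18, 15, 8, 4, 10]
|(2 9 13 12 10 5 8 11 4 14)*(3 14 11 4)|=11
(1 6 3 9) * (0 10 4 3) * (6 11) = [10, 11, 2, 9, 3, 5, 0, 7, 8, 1, 4, 6] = (0 10 4 3 9 1 11 6)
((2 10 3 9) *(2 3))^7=(2 10)(3 9)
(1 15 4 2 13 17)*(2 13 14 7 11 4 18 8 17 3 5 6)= (1 15 18 8 17)(2 14 7 11 4 13 3 5 6)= [0, 15, 14, 5, 13, 6, 2, 11, 17, 9, 10, 4, 12, 3, 7, 18, 16, 1, 8]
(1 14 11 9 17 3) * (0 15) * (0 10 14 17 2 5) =(0 15 10 14 11 9 2 5)(1 17 3) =[15, 17, 5, 1, 4, 0, 6, 7, 8, 2, 14, 9, 12, 13, 11, 10, 16, 3]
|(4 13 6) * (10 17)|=|(4 13 6)(10 17)|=6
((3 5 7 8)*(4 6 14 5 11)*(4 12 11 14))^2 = ((3 14 5 7 8)(4 6)(11 12))^2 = (3 5 8 14 7)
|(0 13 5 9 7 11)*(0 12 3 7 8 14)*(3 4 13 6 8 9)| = 28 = |(0 6 8 14)(3 7 11 12 4 13 5)|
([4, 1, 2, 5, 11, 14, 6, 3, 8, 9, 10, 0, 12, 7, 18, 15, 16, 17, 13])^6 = (18)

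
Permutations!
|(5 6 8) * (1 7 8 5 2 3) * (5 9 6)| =10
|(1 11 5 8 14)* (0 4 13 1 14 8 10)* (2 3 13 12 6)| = 11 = |(14)(0 4 12 6 2 3 13 1 11 5 10)|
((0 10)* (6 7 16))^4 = (6 7 16)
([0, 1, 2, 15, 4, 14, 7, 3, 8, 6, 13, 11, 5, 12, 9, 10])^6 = [0, 1, 2, 14, 4, 15, 12, 5, 8, 13, 6, 11, 3, 7, 10, 9]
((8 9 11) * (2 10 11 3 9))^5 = (2 10 11 8)(3 9) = ((2 10 11 8)(3 9))^5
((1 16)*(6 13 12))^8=((1 16)(6 13 12))^8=(16)(6 12 13)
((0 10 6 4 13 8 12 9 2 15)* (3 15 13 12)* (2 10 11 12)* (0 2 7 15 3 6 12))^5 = (0 11)(2 7 6 13 15 4 8)(9 12 10)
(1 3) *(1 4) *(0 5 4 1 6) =[5, 3, 2, 1, 6, 4, 0] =(0 5 4 6)(1 3)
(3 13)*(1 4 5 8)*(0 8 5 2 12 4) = [8, 0, 12, 13, 2, 5, 6, 7, 1, 9, 10, 11, 4, 3] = (0 8 1)(2 12 4)(3 13)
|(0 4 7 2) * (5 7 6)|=6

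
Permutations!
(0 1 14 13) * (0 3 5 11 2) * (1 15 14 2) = (0 15 14 13 3 5 11 1 2) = [15, 2, 0, 5, 4, 11, 6, 7, 8, 9, 10, 1, 12, 3, 13, 14]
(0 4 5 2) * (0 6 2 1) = (0 4 5 1)(2 6) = [4, 0, 6, 3, 5, 1, 2]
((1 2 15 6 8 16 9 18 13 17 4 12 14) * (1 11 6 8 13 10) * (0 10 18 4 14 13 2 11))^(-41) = ((18)(0 10 1 11 6 2 15 8 16 9 4 12 13 17 14))^(-41) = (18)(0 6 16 13 10 2 9 17 1 15 4 14 11 8 12)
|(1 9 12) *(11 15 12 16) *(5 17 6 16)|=|(1 9 5 17 6 16 11 15 12)|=9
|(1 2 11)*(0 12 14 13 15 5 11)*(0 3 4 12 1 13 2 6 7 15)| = |(0 1 6 7 15 5 11 13)(2 3 4 12 14)| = 40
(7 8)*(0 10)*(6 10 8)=(0 8 7 6 10)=[8, 1, 2, 3, 4, 5, 10, 6, 7, 9, 0]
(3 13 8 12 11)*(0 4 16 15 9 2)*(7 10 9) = [4, 1, 0, 13, 16, 5, 6, 10, 12, 2, 9, 3, 11, 8, 14, 7, 15] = (0 4 16 15 7 10 9 2)(3 13 8 12 11)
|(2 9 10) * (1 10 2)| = 2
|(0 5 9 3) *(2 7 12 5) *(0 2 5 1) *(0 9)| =6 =|(0 5)(1 9 3 2 7 12)|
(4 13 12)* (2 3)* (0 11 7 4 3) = (0 11 7 4 13 12 3 2) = [11, 1, 0, 2, 13, 5, 6, 4, 8, 9, 10, 7, 3, 12]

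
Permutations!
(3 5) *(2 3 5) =(5)(2 3) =[0, 1, 3, 2, 4, 5]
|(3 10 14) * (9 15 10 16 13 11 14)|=|(3 16 13 11 14)(9 15 10)|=15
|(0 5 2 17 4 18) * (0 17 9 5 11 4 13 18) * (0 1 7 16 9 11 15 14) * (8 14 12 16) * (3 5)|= 42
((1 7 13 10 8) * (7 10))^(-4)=((1 10 8)(7 13))^(-4)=(13)(1 8 10)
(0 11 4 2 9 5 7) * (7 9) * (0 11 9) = (0 9 5)(2 7 11 4) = [9, 1, 7, 3, 2, 0, 6, 11, 8, 5, 10, 4]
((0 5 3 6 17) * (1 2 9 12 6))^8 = (0 17 6 12 9 2 1 3 5)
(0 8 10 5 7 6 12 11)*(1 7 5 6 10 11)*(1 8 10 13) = (0 10 6 12 8 11)(1 7 13) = [10, 7, 2, 3, 4, 5, 12, 13, 11, 9, 6, 0, 8, 1]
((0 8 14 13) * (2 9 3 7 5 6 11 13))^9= (0 11 5 3 2 8 13 6 7 9 14)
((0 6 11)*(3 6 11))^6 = (11)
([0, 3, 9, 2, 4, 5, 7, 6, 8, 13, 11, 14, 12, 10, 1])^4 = [0, 13, 11, 10, 4, 5, 6, 7, 8, 14, 3, 2, 12, 1, 9]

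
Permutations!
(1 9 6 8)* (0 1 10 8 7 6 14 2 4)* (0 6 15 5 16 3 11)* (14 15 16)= (0 1 9 15 5 14 2 4 6 7 16 3 11)(8 10)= [1, 9, 4, 11, 6, 14, 7, 16, 10, 15, 8, 0, 12, 13, 2, 5, 3]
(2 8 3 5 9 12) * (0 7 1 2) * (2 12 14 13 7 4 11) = (0 4 11 2 8 3 5 9 14 13 7 1 12) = [4, 12, 8, 5, 11, 9, 6, 1, 3, 14, 10, 2, 0, 7, 13]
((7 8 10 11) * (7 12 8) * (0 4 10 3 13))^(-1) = ((0 4 10 11 12 8 3 13))^(-1) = (0 13 3 8 12 11 10 4)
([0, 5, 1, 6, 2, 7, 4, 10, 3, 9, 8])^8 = [0, 2, 4, 8, 6, 1, 3, 5, 10, 9, 7]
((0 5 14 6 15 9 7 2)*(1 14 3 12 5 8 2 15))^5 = (0 2 8)(1 6 14)(3 5 12)(7 9 15) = ((0 8 2)(1 14 6)(3 12 5)(7 15 9))^5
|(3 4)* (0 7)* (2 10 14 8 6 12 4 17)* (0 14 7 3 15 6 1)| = 36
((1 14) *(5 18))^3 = (1 14)(5 18)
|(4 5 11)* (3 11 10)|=5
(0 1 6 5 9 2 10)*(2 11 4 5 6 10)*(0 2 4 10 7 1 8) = (0 8)(1 7)(2 4 5 9 11 10) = [8, 7, 4, 3, 5, 9, 6, 1, 0, 11, 2, 10]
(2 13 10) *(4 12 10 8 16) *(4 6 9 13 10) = [0, 1, 10, 3, 12, 5, 9, 7, 16, 13, 2, 11, 4, 8, 14, 15, 6] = (2 10)(4 12)(6 9 13 8 16)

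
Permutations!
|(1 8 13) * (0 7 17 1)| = |(0 7 17 1 8 13)| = 6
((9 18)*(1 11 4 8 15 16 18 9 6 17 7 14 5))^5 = ((1 11 4 8 15 16 18 6 17 7 14 5))^5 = (1 16 14 8 17 11 18 5 15 7 4 6)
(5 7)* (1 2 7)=(1 2 7 5)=[0, 2, 7, 3, 4, 1, 6, 5]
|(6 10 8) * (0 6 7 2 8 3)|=|(0 6 10 3)(2 8 7)|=12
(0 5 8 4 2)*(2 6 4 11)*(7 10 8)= [5, 1, 0, 3, 6, 7, 4, 10, 11, 9, 8, 2]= (0 5 7 10 8 11 2)(4 6)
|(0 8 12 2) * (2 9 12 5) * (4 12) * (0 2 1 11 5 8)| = 3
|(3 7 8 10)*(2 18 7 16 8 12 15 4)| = 12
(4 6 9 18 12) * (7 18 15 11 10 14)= (4 6 9 15 11 10 14 7 18 12)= [0, 1, 2, 3, 6, 5, 9, 18, 8, 15, 14, 10, 4, 13, 7, 11, 16, 17, 12]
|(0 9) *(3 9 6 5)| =5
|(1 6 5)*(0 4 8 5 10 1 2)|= |(0 4 8 5 2)(1 6 10)|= 15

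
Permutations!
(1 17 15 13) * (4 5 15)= [0, 17, 2, 3, 5, 15, 6, 7, 8, 9, 10, 11, 12, 1, 14, 13, 16, 4]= (1 17 4 5 15 13)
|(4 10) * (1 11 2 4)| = |(1 11 2 4 10)| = 5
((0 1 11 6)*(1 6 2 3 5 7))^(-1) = ((0 6)(1 11 2 3 5 7))^(-1) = (0 6)(1 7 5 3 2 11)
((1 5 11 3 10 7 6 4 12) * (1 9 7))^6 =(1 5 11 3 10)(4 12 9 7 6)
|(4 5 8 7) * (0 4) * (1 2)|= 10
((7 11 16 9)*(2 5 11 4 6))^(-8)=(16)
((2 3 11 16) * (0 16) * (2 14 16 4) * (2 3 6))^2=(16)(0 3)(4 11)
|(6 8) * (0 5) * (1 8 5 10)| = 6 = |(0 10 1 8 6 5)|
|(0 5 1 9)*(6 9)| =5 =|(0 5 1 6 9)|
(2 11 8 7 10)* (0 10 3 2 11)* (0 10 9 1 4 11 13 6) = [9, 4, 10, 2, 11, 5, 0, 3, 7, 1, 13, 8, 12, 6] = (0 9 1 4 11 8 7 3 2 10 13 6)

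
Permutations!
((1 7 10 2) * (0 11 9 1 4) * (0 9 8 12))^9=(0 11 8 12)(1 2)(4 7)(9 10)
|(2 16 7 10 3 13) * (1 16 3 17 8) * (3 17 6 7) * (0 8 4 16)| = |(0 8 1)(2 17 4 16 3 13)(6 7 10)| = 6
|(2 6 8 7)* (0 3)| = |(0 3)(2 6 8 7)| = 4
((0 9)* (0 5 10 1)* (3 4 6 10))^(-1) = (0 1 10 6 4 3 5 9)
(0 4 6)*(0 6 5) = (6)(0 4 5) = [4, 1, 2, 3, 5, 0, 6]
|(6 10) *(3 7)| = |(3 7)(6 10)| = 2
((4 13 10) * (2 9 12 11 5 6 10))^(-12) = (2 10 11)(4 5 9)(6 12 13)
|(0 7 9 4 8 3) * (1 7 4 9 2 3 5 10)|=9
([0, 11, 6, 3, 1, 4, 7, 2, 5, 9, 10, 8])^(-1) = (1 4 5 8 11)(2 7 6)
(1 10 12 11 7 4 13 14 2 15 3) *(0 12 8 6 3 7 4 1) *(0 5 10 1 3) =(0 12 11 4 13 14 2 15 7 3 5 10 8 6) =[12, 1, 15, 5, 13, 10, 0, 3, 6, 9, 8, 4, 11, 14, 2, 7]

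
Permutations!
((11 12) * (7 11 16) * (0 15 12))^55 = ((0 15 12 16 7 11))^55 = (0 15 12 16 7 11)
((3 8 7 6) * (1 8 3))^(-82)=(1 7)(6 8)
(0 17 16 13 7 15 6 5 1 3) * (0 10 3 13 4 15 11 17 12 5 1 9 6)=(0 12 5 9 6 1 13 7 11 17 16 4 15)(3 10)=[12, 13, 2, 10, 15, 9, 1, 11, 8, 6, 3, 17, 5, 7, 14, 0, 4, 16]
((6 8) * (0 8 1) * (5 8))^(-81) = (0 1 6 8 5)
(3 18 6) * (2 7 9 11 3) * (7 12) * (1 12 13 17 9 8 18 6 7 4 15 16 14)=(1 12 4 15 16 14)(2 13 17 9 11 3 6)(7 8 18)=[0, 12, 13, 6, 15, 5, 2, 8, 18, 11, 10, 3, 4, 17, 1, 16, 14, 9, 7]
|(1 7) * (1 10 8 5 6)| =6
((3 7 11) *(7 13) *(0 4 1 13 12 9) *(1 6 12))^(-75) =((0 4 6 12 9)(1 13 7 11 3))^(-75) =(13)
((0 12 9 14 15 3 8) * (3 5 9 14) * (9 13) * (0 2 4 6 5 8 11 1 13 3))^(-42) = (15)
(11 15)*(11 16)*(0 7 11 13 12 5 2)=(0 7 11 15 16 13 12 5 2)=[7, 1, 0, 3, 4, 2, 6, 11, 8, 9, 10, 15, 5, 12, 14, 16, 13]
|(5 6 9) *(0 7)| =|(0 7)(5 6 9)| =6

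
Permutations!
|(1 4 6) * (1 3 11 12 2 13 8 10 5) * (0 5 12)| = |(0 5 1 4 6 3 11)(2 13 8 10 12)| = 35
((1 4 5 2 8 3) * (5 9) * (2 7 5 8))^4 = ((1 4 9 8 3)(5 7))^4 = (1 3 8 9 4)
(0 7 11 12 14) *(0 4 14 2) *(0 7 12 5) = (0 12 2 7 11 5)(4 14) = [12, 1, 7, 3, 14, 0, 6, 11, 8, 9, 10, 5, 2, 13, 4]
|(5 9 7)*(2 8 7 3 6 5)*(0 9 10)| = |(0 9 3 6 5 10)(2 8 7)| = 6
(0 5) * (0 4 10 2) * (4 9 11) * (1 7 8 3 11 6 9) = (0 5 1 7 8 3 11 4 10 2)(6 9) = [5, 7, 0, 11, 10, 1, 9, 8, 3, 6, 2, 4]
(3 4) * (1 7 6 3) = [0, 7, 2, 4, 1, 5, 3, 6] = (1 7 6 3 4)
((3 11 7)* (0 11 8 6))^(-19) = (0 6 8 3 7 11) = ((0 11 7 3 8 6))^(-19)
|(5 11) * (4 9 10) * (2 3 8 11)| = |(2 3 8 11 5)(4 9 10)| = 15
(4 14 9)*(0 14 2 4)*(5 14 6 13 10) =(0 6 13 10 5 14 9)(2 4) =[6, 1, 4, 3, 2, 14, 13, 7, 8, 0, 5, 11, 12, 10, 9]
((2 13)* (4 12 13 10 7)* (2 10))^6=((4 12 13 10 7))^6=(4 12 13 10 7)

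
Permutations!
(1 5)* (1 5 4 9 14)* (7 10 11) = (1 4 9 14)(7 10 11) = [0, 4, 2, 3, 9, 5, 6, 10, 8, 14, 11, 7, 12, 13, 1]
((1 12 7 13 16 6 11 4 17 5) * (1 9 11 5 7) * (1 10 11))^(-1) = (1 9 5 6 16 13 7 17 4 11 10 12)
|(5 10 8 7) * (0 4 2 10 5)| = |(0 4 2 10 8 7)| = 6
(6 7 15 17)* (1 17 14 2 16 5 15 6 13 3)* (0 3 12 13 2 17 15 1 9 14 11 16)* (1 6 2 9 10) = (0 3 10 1 15 11 16 5 6 7 2)(9 14 17)(12 13) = [3, 15, 0, 10, 4, 6, 7, 2, 8, 14, 1, 16, 13, 12, 17, 11, 5, 9]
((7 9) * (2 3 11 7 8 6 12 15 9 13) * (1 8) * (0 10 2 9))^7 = (0 9 10 1 2 8 3 6 11 12 7 15 13)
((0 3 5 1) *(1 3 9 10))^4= (10)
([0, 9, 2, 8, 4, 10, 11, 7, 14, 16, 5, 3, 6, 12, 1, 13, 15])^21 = [0, 14, 2, 11, 4, 10, 12, 7, 3, 1, 5, 6, 13, 15, 8, 16, 9]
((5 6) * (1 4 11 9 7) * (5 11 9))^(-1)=((1 4 9 7)(5 6 11))^(-1)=(1 7 9 4)(5 11 6)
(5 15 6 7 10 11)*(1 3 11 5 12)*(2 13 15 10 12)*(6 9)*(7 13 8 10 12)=(1 3 11 2 8 10 5 12)(6 13 15 9)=[0, 3, 8, 11, 4, 12, 13, 7, 10, 6, 5, 2, 1, 15, 14, 9]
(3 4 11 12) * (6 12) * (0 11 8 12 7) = [11, 1, 2, 4, 8, 5, 7, 0, 12, 9, 10, 6, 3] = (0 11 6 7)(3 4 8 12)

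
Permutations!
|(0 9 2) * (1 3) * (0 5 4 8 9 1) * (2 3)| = |(0 1 2 5 4 8 9 3)| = 8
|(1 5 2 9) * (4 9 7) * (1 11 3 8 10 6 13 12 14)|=14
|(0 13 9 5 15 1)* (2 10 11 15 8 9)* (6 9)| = |(0 13 2 10 11 15 1)(5 8 6 9)| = 28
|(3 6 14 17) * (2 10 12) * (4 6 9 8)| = |(2 10 12)(3 9 8 4 6 14 17)| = 21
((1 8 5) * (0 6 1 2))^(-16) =((0 6 1 8 5 2))^(-16) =(0 1 5)(2 6 8)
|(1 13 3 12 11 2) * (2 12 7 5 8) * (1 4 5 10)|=20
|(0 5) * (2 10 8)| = |(0 5)(2 10 8)| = 6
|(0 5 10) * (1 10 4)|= 5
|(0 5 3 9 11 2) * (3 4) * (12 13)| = 14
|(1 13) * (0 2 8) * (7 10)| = 6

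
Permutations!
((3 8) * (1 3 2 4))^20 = ((1 3 8 2 4))^20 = (8)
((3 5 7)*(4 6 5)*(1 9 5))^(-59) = (1 3 9 4 5 6 7)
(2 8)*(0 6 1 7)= (0 6 1 7)(2 8)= [6, 7, 8, 3, 4, 5, 1, 0, 2]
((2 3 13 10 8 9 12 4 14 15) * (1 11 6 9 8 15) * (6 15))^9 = (1 12 10 2)(3 11 4 6)(9 13 15 14)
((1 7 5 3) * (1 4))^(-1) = (1 4 3 5 7)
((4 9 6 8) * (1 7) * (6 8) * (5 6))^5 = ((1 7)(4 9 8)(5 6))^5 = (1 7)(4 8 9)(5 6)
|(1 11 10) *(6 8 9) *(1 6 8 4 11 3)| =|(1 3)(4 11 10 6)(8 9)| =4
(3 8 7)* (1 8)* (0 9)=(0 9)(1 8 7 3)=[9, 8, 2, 1, 4, 5, 6, 3, 7, 0]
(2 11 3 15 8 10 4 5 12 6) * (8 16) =(2 11 3 15 16 8 10 4 5 12 6) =[0, 1, 11, 15, 5, 12, 2, 7, 10, 9, 4, 3, 6, 13, 14, 16, 8]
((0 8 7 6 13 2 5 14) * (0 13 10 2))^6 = (0 5 6)(2 7 13)(8 14 10)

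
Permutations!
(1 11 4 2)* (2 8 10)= (1 11 4 8 10 2)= [0, 11, 1, 3, 8, 5, 6, 7, 10, 9, 2, 4]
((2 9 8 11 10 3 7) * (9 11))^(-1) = (2 7 3 10 11)(8 9) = ((2 11 10 3 7)(8 9))^(-1)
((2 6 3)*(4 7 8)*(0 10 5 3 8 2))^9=((0 10 5 3)(2 6 8 4 7))^9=(0 10 5 3)(2 7 4 8 6)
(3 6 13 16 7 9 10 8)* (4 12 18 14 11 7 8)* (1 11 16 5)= [0, 11, 2, 6, 12, 1, 13, 9, 3, 10, 4, 7, 18, 5, 16, 15, 8, 17, 14]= (1 11 7 9 10 4 12 18 14 16 8 3 6 13 5)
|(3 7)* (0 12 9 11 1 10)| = 6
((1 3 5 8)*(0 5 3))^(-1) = ((0 5 8 1))^(-1) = (0 1 8 5)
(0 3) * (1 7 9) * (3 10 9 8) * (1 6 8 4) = (0 10 9 6 8 3)(1 7 4) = [10, 7, 2, 0, 1, 5, 8, 4, 3, 6, 9]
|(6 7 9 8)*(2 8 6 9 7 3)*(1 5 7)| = 15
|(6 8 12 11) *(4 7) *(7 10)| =12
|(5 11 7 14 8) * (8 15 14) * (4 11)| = 10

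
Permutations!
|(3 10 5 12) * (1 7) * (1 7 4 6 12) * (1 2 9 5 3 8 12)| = |(1 4 6)(2 9 5)(3 10)(8 12)| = 6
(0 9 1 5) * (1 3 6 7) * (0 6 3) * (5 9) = (0 5 6 7 1 9) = [5, 9, 2, 3, 4, 6, 7, 1, 8, 0]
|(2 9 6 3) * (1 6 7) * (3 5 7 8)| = |(1 6 5 7)(2 9 8 3)| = 4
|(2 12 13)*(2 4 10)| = |(2 12 13 4 10)| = 5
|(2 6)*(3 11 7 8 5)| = 10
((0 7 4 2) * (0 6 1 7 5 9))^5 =(0 9 5)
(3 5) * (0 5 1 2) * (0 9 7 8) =[5, 2, 9, 1, 4, 3, 6, 8, 0, 7] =(0 5 3 1 2 9 7 8)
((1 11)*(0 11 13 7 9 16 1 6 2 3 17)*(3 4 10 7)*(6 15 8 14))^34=((0 11 15 8 14 6 2 4 10 7 9 16 1 13 3 17))^34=(0 15 14 2 10 9 1 3)(4 7 16 13 17 11 8 6)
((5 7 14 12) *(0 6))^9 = ((0 6)(5 7 14 12))^9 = (0 6)(5 7 14 12)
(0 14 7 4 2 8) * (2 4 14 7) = (0 7 14 2 8) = [7, 1, 8, 3, 4, 5, 6, 14, 0, 9, 10, 11, 12, 13, 2]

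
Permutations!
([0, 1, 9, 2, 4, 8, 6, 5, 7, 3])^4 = (2 9 3)(5 8 7)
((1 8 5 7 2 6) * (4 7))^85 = (1 8 5 4 7 2 6)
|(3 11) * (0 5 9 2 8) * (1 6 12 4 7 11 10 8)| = 13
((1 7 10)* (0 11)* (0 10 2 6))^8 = (0 11 10 1 7 2 6)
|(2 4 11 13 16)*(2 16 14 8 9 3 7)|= 9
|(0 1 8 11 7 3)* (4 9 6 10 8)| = 10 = |(0 1 4 9 6 10 8 11 7 3)|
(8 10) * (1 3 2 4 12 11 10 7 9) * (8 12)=(1 3 2 4 8 7 9)(10 12 11)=[0, 3, 4, 2, 8, 5, 6, 9, 7, 1, 12, 10, 11]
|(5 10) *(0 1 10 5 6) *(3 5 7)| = 12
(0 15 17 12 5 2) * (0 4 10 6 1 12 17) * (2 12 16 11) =(17)(0 15)(1 16 11 2 4 10 6)(5 12) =[15, 16, 4, 3, 10, 12, 1, 7, 8, 9, 6, 2, 5, 13, 14, 0, 11, 17]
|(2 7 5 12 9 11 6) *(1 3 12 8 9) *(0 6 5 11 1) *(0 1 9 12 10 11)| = |(0 6 2 7)(1 3 10 11 5 8 12)| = 28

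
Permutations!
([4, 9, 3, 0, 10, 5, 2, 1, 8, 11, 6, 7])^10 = [2, 11, 10, 6, 3, 5, 4, 9, 8, 7, 0, 1]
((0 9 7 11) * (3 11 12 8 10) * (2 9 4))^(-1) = ((0 4 2 9 7 12 8 10 3 11))^(-1) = (0 11 3 10 8 12 7 9 2 4)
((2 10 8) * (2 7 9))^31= (2 10 8 7 9)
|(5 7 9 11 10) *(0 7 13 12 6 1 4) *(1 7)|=|(0 1 4)(5 13 12 6 7 9 11 10)|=24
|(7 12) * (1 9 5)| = 6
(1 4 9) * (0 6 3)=(0 6 3)(1 4 9)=[6, 4, 2, 0, 9, 5, 3, 7, 8, 1]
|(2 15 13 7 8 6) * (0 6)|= 7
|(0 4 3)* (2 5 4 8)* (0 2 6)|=|(0 8 6)(2 5 4 3)|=12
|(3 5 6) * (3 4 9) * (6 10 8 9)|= 10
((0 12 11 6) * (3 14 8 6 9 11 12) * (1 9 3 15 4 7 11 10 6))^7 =((0 15 4 7 11 3 14 8 1 9 10 6))^7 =(0 8 4 9 11 6 14 15 1 7 10 3)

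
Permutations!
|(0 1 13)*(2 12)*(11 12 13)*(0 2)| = 4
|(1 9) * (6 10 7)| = |(1 9)(6 10 7)| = 6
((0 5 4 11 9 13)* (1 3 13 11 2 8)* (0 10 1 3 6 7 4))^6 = ((0 5)(1 6 7 4 2 8 3 13 10)(9 11))^6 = (1 3 4)(2 6 13)(7 10 8)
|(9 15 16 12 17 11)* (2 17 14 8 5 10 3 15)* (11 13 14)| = 13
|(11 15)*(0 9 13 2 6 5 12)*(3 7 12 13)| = 20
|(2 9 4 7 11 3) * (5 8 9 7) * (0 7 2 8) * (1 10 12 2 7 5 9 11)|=30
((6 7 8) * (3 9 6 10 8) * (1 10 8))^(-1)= ((1 10)(3 9 6 7))^(-1)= (1 10)(3 7 6 9)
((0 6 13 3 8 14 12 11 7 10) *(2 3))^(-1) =(0 10 7 11 12 14 8 3 2 13 6)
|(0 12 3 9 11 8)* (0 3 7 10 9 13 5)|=10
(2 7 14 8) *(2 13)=(2 7 14 8 13)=[0, 1, 7, 3, 4, 5, 6, 14, 13, 9, 10, 11, 12, 2, 8]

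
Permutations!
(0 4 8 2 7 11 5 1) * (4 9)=(0 9 4 8 2 7 11 5 1)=[9, 0, 7, 3, 8, 1, 6, 11, 2, 4, 10, 5]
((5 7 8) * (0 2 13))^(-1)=(0 13 2)(5 8 7)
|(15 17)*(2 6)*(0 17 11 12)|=|(0 17 15 11 12)(2 6)|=10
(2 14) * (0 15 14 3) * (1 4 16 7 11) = (0 15 14 2 3)(1 4 16 7 11) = [15, 4, 3, 0, 16, 5, 6, 11, 8, 9, 10, 1, 12, 13, 2, 14, 7]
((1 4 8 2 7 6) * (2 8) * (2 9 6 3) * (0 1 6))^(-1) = (0 9 4 1)(2 3 7)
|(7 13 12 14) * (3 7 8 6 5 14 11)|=|(3 7 13 12 11)(5 14 8 6)|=20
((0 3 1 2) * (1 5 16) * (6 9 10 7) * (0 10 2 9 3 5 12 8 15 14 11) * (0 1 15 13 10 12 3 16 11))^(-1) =(0 14 15 16 6 7 10 13 8 12 2 9 1 11 5) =((0 5 11 1 9 2 12 8 13 10 7 6 16 15 14))^(-1)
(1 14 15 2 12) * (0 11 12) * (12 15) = (0 11 15 2)(1 14 12) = [11, 14, 0, 3, 4, 5, 6, 7, 8, 9, 10, 15, 1, 13, 12, 2]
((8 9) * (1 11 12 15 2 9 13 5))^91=(1 11 12 15 2 9 8 13 5)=((1 11 12 15 2 9 8 13 5))^91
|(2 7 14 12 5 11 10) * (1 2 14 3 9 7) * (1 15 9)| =|(1 2 15 9 7 3)(5 11 10 14 12)| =30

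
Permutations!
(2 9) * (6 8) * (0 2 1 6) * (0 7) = (0 2 9 1 6 8 7) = [2, 6, 9, 3, 4, 5, 8, 0, 7, 1]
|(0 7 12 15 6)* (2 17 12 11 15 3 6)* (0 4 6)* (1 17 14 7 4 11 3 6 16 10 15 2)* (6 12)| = 13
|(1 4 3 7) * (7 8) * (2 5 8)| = 7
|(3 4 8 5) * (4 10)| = 5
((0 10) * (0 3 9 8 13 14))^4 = (0 8 10 13 3 14 9)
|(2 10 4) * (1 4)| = 4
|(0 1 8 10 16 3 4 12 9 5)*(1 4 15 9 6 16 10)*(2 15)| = |(0 4 12 6 16 3 2 15 9 5)(1 8)| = 10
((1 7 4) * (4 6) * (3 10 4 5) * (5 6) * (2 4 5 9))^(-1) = ((1 7 9 2 4)(3 10 5))^(-1) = (1 4 2 9 7)(3 5 10)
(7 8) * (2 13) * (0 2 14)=[2, 1, 13, 3, 4, 5, 6, 8, 7, 9, 10, 11, 12, 14, 0]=(0 2 13 14)(7 8)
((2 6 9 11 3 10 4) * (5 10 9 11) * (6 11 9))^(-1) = (2 4 10 5 9 6 3 11)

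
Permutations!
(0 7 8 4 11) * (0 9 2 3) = (0 7 8 4 11 9 2 3) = [7, 1, 3, 0, 11, 5, 6, 8, 4, 2, 10, 9]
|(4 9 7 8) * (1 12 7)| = |(1 12 7 8 4 9)| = 6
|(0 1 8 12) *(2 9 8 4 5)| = |(0 1 4 5 2 9 8 12)| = 8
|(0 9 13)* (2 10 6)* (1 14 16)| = |(0 9 13)(1 14 16)(2 10 6)| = 3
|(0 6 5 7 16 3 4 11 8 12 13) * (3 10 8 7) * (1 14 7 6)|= |(0 1 14 7 16 10 8 12 13)(3 4 11 6 5)|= 45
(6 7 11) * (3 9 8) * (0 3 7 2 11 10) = (0 3 9 8 7 10)(2 11 6) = [3, 1, 11, 9, 4, 5, 2, 10, 7, 8, 0, 6]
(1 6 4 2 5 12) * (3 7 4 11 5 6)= (1 3 7 4 2 6 11 5 12)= [0, 3, 6, 7, 2, 12, 11, 4, 8, 9, 10, 5, 1]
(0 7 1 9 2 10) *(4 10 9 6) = (0 7 1 6 4 10)(2 9) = [7, 6, 9, 3, 10, 5, 4, 1, 8, 2, 0]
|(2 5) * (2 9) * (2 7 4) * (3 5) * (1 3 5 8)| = 15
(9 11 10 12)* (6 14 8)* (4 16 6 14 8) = (4 16 6 8 14)(9 11 10 12) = [0, 1, 2, 3, 16, 5, 8, 7, 14, 11, 12, 10, 9, 13, 4, 15, 6]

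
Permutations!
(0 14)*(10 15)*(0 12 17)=(0 14 12 17)(10 15)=[14, 1, 2, 3, 4, 5, 6, 7, 8, 9, 15, 11, 17, 13, 12, 10, 16, 0]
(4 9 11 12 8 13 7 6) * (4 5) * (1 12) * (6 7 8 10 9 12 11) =(1 11)(4 12 10 9 6 5)(8 13) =[0, 11, 2, 3, 12, 4, 5, 7, 13, 6, 9, 1, 10, 8]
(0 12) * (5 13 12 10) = (0 10 5 13 12) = [10, 1, 2, 3, 4, 13, 6, 7, 8, 9, 5, 11, 0, 12]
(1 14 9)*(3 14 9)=(1 9)(3 14)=[0, 9, 2, 14, 4, 5, 6, 7, 8, 1, 10, 11, 12, 13, 3]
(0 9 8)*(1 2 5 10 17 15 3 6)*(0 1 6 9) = (1 2 5 10 17 15 3 9 8) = [0, 2, 5, 9, 4, 10, 6, 7, 1, 8, 17, 11, 12, 13, 14, 3, 16, 15]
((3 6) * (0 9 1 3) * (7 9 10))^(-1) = ((0 10 7 9 1 3 6))^(-1) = (0 6 3 1 9 7 10)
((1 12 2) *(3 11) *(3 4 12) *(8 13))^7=(1 3 11 4 12 2)(8 13)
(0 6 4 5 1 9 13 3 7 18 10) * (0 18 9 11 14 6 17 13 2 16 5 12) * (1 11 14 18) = [17, 14, 16, 7, 12, 11, 4, 9, 8, 2, 1, 18, 0, 3, 6, 15, 5, 13, 10] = (0 17 13 3 7 9 2 16 5 11 18 10 1 14 6 4 12)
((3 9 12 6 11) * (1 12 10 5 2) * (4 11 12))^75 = ((1 4 11 3 9 10 5 2)(6 12))^75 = (1 3 5 4 9 2 11 10)(6 12)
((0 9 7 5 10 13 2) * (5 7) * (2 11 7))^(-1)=((0 9 5 10 13 11 7 2))^(-1)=(0 2 7 11 13 10 5 9)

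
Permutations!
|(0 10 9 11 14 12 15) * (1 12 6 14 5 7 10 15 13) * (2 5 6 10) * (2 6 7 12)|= |(0 15)(1 2 5 12 13)(6 14 10 9 11 7)|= 30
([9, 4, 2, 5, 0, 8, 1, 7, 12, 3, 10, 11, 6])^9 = [0, 1, 2, 3, 4, 5, 6, 7, 8, 9, 10, 11, 12]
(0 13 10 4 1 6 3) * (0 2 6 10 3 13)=[0, 10, 6, 2, 1, 5, 13, 7, 8, 9, 4, 11, 12, 3]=(1 10 4)(2 6 13 3)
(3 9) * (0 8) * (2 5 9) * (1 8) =[1, 8, 5, 2, 4, 9, 6, 7, 0, 3] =(0 1 8)(2 5 9 3)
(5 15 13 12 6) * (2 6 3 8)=(2 6 5 15 13 12 3 8)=[0, 1, 6, 8, 4, 15, 5, 7, 2, 9, 10, 11, 3, 12, 14, 13]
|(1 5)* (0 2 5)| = 4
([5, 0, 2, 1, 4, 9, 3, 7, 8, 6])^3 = (0 6)(1 9)(3 5)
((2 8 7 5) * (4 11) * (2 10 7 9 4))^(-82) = ((2 8 9 4 11)(5 10 7))^(-82) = (2 4 8 11 9)(5 7 10)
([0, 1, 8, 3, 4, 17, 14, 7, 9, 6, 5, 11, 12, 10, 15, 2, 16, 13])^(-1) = (2 15 14 6 9 8)(5 10 13 17)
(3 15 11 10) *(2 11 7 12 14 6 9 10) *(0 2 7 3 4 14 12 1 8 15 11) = (0 2)(1 8 15 3 11 7)(4 14 6 9 10) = [2, 8, 0, 11, 14, 5, 9, 1, 15, 10, 4, 7, 12, 13, 6, 3]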